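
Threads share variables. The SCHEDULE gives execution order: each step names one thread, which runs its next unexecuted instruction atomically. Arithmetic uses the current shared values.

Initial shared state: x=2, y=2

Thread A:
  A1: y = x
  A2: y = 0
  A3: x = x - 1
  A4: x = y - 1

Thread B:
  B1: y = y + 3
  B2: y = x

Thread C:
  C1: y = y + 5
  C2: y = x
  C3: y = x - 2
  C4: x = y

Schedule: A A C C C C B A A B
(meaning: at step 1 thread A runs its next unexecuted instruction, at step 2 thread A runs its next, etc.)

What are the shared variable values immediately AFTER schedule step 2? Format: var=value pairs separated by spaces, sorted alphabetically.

Answer: x=2 y=0

Derivation:
Step 1: thread A executes A1 (y = x). Shared: x=2 y=2. PCs: A@1 B@0 C@0
Step 2: thread A executes A2 (y = 0). Shared: x=2 y=0. PCs: A@2 B@0 C@0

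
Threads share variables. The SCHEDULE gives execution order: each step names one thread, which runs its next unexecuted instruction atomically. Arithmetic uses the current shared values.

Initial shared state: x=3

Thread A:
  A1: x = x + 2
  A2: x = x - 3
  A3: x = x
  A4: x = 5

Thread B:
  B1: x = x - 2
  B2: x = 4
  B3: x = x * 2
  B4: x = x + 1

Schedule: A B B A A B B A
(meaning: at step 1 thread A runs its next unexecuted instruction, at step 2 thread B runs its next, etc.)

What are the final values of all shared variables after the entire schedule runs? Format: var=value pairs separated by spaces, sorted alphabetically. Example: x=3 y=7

Step 1: thread A executes A1 (x = x + 2). Shared: x=5. PCs: A@1 B@0
Step 2: thread B executes B1 (x = x - 2). Shared: x=3. PCs: A@1 B@1
Step 3: thread B executes B2 (x = 4). Shared: x=4. PCs: A@1 B@2
Step 4: thread A executes A2 (x = x - 3). Shared: x=1. PCs: A@2 B@2
Step 5: thread A executes A3 (x = x). Shared: x=1. PCs: A@3 B@2
Step 6: thread B executes B3 (x = x * 2). Shared: x=2. PCs: A@3 B@3
Step 7: thread B executes B4 (x = x + 1). Shared: x=3. PCs: A@3 B@4
Step 8: thread A executes A4 (x = 5). Shared: x=5. PCs: A@4 B@4

Answer: x=5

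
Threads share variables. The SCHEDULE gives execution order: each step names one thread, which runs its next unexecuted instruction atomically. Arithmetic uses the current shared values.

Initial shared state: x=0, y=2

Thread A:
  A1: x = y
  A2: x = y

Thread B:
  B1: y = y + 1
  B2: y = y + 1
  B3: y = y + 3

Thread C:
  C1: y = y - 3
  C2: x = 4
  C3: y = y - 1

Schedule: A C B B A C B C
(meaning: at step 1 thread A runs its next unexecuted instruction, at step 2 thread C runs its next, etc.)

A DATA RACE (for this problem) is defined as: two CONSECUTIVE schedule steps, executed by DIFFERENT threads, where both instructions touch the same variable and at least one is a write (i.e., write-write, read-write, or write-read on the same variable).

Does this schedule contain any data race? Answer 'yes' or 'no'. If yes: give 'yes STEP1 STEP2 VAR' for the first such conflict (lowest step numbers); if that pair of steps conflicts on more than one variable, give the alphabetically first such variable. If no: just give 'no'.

Answer: yes 1 2 y

Derivation:
Steps 1,2: A(x = y) vs C(y = y - 3). RACE on y (R-W).
Steps 2,3: C(y = y - 3) vs B(y = y + 1). RACE on y (W-W).
Steps 3,4: same thread (B). No race.
Steps 4,5: B(y = y + 1) vs A(x = y). RACE on y (W-R).
Steps 5,6: A(x = y) vs C(x = 4). RACE on x (W-W).
Steps 6,7: C(r=-,w=x) vs B(r=y,w=y). No conflict.
Steps 7,8: B(y = y + 3) vs C(y = y - 1). RACE on y (W-W).
First conflict at steps 1,2.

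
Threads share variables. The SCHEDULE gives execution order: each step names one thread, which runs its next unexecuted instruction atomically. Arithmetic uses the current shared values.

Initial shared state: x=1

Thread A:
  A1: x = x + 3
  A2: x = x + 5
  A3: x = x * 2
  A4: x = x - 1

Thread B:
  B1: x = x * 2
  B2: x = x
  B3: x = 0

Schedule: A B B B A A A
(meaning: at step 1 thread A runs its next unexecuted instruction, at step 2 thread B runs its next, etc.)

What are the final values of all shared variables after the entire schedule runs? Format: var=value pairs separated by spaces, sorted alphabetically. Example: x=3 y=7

Answer: x=9

Derivation:
Step 1: thread A executes A1 (x = x + 3). Shared: x=4. PCs: A@1 B@0
Step 2: thread B executes B1 (x = x * 2). Shared: x=8. PCs: A@1 B@1
Step 3: thread B executes B2 (x = x). Shared: x=8. PCs: A@1 B@2
Step 4: thread B executes B3 (x = 0). Shared: x=0. PCs: A@1 B@3
Step 5: thread A executes A2 (x = x + 5). Shared: x=5. PCs: A@2 B@3
Step 6: thread A executes A3 (x = x * 2). Shared: x=10. PCs: A@3 B@3
Step 7: thread A executes A4 (x = x - 1). Shared: x=9. PCs: A@4 B@3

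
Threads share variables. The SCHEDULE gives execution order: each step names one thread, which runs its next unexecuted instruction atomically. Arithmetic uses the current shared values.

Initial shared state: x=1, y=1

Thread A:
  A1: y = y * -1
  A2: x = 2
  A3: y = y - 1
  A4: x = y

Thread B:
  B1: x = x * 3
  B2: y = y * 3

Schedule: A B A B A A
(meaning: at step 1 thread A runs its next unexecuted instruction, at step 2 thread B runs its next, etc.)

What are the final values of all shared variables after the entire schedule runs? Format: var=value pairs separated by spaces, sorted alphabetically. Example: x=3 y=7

Answer: x=-4 y=-4

Derivation:
Step 1: thread A executes A1 (y = y * -1). Shared: x=1 y=-1. PCs: A@1 B@0
Step 2: thread B executes B1 (x = x * 3). Shared: x=3 y=-1. PCs: A@1 B@1
Step 3: thread A executes A2 (x = 2). Shared: x=2 y=-1. PCs: A@2 B@1
Step 4: thread B executes B2 (y = y * 3). Shared: x=2 y=-3. PCs: A@2 B@2
Step 5: thread A executes A3 (y = y - 1). Shared: x=2 y=-4. PCs: A@3 B@2
Step 6: thread A executes A4 (x = y). Shared: x=-4 y=-4. PCs: A@4 B@2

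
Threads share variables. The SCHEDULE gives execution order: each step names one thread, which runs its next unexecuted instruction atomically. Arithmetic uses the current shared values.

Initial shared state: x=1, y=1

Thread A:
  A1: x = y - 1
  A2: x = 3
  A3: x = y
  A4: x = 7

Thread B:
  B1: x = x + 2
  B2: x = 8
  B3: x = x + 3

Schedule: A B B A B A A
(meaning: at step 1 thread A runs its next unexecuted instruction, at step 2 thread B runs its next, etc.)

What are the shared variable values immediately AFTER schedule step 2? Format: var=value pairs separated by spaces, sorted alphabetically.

Answer: x=2 y=1

Derivation:
Step 1: thread A executes A1 (x = y - 1). Shared: x=0 y=1. PCs: A@1 B@0
Step 2: thread B executes B1 (x = x + 2). Shared: x=2 y=1. PCs: A@1 B@1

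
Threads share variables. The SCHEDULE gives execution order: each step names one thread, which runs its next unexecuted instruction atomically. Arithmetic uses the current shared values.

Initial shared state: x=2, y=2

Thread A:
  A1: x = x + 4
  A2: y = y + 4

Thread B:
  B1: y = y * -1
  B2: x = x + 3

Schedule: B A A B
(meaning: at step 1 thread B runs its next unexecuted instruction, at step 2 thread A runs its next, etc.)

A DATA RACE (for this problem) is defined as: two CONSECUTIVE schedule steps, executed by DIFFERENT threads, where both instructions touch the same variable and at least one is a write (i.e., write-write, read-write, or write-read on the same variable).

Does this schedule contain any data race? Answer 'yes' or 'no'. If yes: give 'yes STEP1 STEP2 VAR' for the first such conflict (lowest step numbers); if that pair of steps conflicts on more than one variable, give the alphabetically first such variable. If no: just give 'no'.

Answer: no

Derivation:
Steps 1,2: B(r=y,w=y) vs A(r=x,w=x). No conflict.
Steps 2,3: same thread (A). No race.
Steps 3,4: A(r=y,w=y) vs B(r=x,w=x). No conflict.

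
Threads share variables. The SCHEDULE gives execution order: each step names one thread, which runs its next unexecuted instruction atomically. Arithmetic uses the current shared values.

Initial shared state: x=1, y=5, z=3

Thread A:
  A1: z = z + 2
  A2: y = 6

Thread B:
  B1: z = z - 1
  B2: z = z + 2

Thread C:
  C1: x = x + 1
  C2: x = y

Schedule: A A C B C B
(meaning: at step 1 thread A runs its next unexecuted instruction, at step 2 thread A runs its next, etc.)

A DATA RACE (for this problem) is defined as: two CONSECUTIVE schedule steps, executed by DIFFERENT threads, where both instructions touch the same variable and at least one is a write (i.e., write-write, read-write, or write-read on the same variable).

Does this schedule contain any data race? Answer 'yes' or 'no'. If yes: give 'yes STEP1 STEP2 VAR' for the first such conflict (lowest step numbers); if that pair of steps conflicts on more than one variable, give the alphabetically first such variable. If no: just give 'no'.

Steps 1,2: same thread (A). No race.
Steps 2,3: A(r=-,w=y) vs C(r=x,w=x). No conflict.
Steps 3,4: C(r=x,w=x) vs B(r=z,w=z). No conflict.
Steps 4,5: B(r=z,w=z) vs C(r=y,w=x). No conflict.
Steps 5,6: C(r=y,w=x) vs B(r=z,w=z). No conflict.

Answer: no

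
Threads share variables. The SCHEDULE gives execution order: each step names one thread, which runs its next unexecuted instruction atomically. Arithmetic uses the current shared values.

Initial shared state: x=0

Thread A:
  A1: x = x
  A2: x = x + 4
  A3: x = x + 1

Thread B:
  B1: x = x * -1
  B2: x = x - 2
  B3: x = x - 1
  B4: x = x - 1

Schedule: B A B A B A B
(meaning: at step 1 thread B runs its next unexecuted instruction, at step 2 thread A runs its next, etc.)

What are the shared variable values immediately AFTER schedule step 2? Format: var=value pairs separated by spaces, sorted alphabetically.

Answer: x=0

Derivation:
Step 1: thread B executes B1 (x = x * -1). Shared: x=0. PCs: A@0 B@1
Step 2: thread A executes A1 (x = x). Shared: x=0. PCs: A@1 B@1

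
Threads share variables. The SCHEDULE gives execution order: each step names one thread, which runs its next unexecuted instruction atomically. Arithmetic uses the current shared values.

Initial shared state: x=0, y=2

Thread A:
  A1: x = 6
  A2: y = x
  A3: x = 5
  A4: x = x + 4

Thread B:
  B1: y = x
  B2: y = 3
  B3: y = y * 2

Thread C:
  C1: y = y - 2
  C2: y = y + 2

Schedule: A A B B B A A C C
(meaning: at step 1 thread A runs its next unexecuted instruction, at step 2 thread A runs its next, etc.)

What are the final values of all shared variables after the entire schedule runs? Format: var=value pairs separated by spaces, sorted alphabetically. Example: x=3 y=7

Step 1: thread A executes A1 (x = 6). Shared: x=6 y=2. PCs: A@1 B@0 C@0
Step 2: thread A executes A2 (y = x). Shared: x=6 y=6. PCs: A@2 B@0 C@0
Step 3: thread B executes B1 (y = x). Shared: x=6 y=6. PCs: A@2 B@1 C@0
Step 4: thread B executes B2 (y = 3). Shared: x=6 y=3. PCs: A@2 B@2 C@0
Step 5: thread B executes B3 (y = y * 2). Shared: x=6 y=6. PCs: A@2 B@3 C@0
Step 6: thread A executes A3 (x = 5). Shared: x=5 y=6. PCs: A@3 B@3 C@0
Step 7: thread A executes A4 (x = x + 4). Shared: x=9 y=6. PCs: A@4 B@3 C@0
Step 8: thread C executes C1 (y = y - 2). Shared: x=9 y=4. PCs: A@4 B@3 C@1
Step 9: thread C executes C2 (y = y + 2). Shared: x=9 y=6. PCs: A@4 B@3 C@2

Answer: x=9 y=6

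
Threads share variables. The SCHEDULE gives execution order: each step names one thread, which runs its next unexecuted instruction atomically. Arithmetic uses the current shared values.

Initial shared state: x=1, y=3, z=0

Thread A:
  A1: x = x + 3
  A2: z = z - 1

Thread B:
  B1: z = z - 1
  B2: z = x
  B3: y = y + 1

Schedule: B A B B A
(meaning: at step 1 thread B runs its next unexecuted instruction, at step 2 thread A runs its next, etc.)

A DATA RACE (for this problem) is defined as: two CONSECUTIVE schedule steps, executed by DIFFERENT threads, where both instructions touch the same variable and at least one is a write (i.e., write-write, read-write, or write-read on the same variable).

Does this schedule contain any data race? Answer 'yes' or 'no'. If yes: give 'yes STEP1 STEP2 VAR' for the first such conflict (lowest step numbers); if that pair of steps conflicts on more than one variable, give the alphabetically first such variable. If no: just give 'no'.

Steps 1,2: B(r=z,w=z) vs A(r=x,w=x). No conflict.
Steps 2,3: A(x = x + 3) vs B(z = x). RACE on x (W-R).
Steps 3,4: same thread (B). No race.
Steps 4,5: B(r=y,w=y) vs A(r=z,w=z). No conflict.
First conflict at steps 2,3.

Answer: yes 2 3 x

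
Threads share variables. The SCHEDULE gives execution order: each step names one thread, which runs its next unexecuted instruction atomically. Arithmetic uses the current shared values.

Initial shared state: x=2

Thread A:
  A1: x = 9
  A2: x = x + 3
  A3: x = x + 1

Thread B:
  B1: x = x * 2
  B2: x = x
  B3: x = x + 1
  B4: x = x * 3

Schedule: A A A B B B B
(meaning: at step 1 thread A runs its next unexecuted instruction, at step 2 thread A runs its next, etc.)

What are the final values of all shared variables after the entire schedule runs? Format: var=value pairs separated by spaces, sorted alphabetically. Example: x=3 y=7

Step 1: thread A executes A1 (x = 9). Shared: x=9. PCs: A@1 B@0
Step 2: thread A executes A2 (x = x + 3). Shared: x=12. PCs: A@2 B@0
Step 3: thread A executes A3 (x = x + 1). Shared: x=13. PCs: A@3 B@0
Step 4: thread B executes B1 (x = x * 2). Shared: x=26. PCs: A@3 B@1
Step 5: thread B executes B2 (x = x). Shared: x=26. PCs: A@3 B@2
Step 6: thread B executes B3 (x = x + 1). Shared: x=27. PCs: A@3 B@3
Step 7: thread B executes B4 (x = x * 3). Shared: x=81. PCs: A@3 B@4

Answer: x=81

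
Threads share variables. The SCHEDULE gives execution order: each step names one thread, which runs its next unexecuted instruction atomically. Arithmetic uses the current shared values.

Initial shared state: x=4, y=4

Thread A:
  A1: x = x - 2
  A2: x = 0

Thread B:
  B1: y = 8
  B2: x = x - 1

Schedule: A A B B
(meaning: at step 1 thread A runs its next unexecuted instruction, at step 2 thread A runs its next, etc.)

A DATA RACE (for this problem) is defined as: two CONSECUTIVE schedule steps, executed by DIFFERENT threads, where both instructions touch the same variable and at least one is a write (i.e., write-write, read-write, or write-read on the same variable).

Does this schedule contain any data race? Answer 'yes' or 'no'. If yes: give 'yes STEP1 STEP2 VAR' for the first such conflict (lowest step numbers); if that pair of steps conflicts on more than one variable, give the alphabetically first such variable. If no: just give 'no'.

Steps 1,2: same thread (A). No race.
Steps 2,3: A(r=-,w=x) vs B(r=-,w=y). No conflict.
Steps 3,4: same thread (B). No race.

Answer: no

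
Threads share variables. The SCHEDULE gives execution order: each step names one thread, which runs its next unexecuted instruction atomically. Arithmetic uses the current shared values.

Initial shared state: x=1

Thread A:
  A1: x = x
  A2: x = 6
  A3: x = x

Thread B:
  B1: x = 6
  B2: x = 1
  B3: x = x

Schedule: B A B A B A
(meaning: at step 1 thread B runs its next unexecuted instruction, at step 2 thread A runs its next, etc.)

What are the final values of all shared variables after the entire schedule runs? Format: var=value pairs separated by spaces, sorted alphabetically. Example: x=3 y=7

Step 1: thread B executes B1 (x = 6). Shared: x=6. PCs: A@0 B@1
Step 2: thread A executes A1 (x = x). Shared: x=6. PCs: A@1 B@1
Step 3: thread B executes B2 (x = 1). Shared: x=1. PCs: A@1 B@2
Step 4: thread A executes A2 (x = 6). Shared: x=6. PCs: A@2 B@2
Step 5: thread B executes B3 (x = x). Shared: x=6. PCs: A@2 B@3
Step 6: thread A executes A3 (x = x). Shared: x=6. PCs: A@3 B@3

Answer: x=6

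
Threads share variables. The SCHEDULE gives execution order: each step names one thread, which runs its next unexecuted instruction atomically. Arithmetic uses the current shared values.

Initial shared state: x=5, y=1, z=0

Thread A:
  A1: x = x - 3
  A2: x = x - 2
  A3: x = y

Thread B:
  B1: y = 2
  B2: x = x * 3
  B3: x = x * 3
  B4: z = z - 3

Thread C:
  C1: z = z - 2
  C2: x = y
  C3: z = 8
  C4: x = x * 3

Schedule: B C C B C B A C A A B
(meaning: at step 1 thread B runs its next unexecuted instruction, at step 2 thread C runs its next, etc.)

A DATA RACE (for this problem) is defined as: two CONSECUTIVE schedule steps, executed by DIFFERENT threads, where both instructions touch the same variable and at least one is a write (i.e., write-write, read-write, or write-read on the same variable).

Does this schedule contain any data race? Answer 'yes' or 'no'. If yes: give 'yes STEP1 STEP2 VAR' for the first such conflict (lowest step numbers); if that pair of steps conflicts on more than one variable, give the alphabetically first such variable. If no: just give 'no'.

Answer: yes 3 4 x

Derivation:
Steps 1,2: B(r=-,w=y) vs C(r=z,w=z). No conflict.
Steps 2,3: same thread (C). No race.
Steps 3,4: C(x = y) vs B(x = x * 3). RACE on x (W-W).
Steps 4,5: B(r=x,w=x) vs C(r=-,w=z). No conflict.
Steps 5,6: C(r=-,w=z) vs B(r=x,w=x). No conflict.
Steps 6,7: B(x = x * 3) vs A(x = x - 3). RACE on x (W-W).
Steps 7,8: A(x = x - 3) vs C(x = x * 3). RACE on x (W-W).
Steps 8,9: C(x = x * 3) vs A(x = x - 2). RACE on x (W-W).
Steps 9,10: same thread (A). No race.
Steps 10,11: A(r=y,w=x) vs B(r=z,w=z). No conflict.
First conflict at steps 3,4.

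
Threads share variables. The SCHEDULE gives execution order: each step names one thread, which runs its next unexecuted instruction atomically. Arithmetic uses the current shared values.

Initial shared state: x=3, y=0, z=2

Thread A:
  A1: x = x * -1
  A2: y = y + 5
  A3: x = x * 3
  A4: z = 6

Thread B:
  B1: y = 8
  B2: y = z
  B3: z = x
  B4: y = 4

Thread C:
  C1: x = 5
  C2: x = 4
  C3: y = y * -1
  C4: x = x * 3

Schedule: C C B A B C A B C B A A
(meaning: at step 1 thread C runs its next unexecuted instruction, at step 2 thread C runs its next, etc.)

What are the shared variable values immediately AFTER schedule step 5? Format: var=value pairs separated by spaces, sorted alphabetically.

Answer: x=-4 y=2 z=2

Derivation:
Step 1: thread C executes C1 (x = 5). Shared: x=5 y=0 z=2. PCs: A@0 B@0 C@1
Step 2: thread C executes C2 (x = 4). Shared: x=4 y=0 z=2. PCs: A@0 B@0 C@2
Step 3: thread B executes B1 (y = 8). Shared: x=4 y=8 z=2. PCs: A@0 B@1 C@2
Step 4: thread A executes A1 (x = x * -1). Shared: x=-4 y=8 z=2. PCs: A@1 B@1 C@2
Step 5: thread B executes B2 (y = z). Shared: x=-4 y=2 z=2. PCs: A@1 B@2 C@2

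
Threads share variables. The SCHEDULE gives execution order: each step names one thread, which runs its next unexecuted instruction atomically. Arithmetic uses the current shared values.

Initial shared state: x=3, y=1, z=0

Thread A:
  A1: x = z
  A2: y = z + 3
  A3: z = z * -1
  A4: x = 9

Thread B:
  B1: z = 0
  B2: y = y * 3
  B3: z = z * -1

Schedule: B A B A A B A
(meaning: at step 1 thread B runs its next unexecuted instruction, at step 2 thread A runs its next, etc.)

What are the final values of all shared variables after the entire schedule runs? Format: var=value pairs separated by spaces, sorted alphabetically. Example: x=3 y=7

Answer: x=9 y=3 z=0

Derivation:
Step 1: thread B executes B1 (z = 0). Shared: x=3 y=1 z=0. PCs: A@0 B@1
Step 2: thread A executes A1 (x = z). Shared: x=0 y=1 z=0. PCs: A@1 B@1
Step 3: thread B executes B2 (y = y * 3). Shared: x=0 y=3 z=0. PCs: A@1 B@2
Step 4: thread A executes A2 (y = z + 3). Shared: x=0 y=3 z=0. PCs: A@2 B@2
Step 5: thread A executes A3 (z = z * -1). Shared: x=0 y=3 z=0. PCs: A@3 B@2
Step 6: thread B executes B3 (z = z * -1). Shared: x=0 y=3 z=0. PCs: A@3 B@3
Step 7: thread A executes A4 (x = 9). Shared: x=9 y=3 z=0. PCs: A@4 B@3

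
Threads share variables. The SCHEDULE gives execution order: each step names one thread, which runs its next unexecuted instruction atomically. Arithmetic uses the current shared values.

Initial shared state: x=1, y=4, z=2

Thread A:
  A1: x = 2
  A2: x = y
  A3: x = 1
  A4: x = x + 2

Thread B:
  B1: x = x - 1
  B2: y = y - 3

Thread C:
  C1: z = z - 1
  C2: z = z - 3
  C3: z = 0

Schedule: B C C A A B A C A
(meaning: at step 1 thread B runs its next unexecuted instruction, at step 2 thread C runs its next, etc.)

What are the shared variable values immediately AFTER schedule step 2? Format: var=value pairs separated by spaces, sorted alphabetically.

Step 1: thread B executes B1 (x = x - 1). Shared: x=0 y=4 z=2. PCs: A@0 B@1 C@0
Step 2: thread C executes C1 (z = z - 1). Shared: x=0 y=4 z=1. PCs: A@0 B@1 C@1

Answer: x=0 y=4 z=1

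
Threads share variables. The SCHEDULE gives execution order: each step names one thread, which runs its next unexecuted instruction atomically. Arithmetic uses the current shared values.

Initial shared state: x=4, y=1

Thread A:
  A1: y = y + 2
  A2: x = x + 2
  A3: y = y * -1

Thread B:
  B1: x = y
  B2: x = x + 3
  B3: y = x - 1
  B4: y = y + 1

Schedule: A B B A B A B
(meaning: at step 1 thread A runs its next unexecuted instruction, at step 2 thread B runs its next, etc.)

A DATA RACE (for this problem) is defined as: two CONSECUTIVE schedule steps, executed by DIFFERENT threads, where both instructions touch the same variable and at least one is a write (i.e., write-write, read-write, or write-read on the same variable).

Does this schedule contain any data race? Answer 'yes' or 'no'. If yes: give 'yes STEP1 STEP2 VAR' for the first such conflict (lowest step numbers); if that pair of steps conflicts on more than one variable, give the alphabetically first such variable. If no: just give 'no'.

Answer: yes 1 2 y

Derivation:
Steps 1,2: A(y = y + 2) vs B(x = y). RACE on y (W-R).
Steps 2,3: same thread (B). No race.
Steps 3,4: B(x = x + 3) vs A(x = x + 2). RACE on x (W-W).
Steps 4,5: A(x = x + 2) vs B(y = x - 1). RACE on x (W-R).
Steps 5,6: B(y = x - 1) vs A(y = y * -1). RACE on y (W-W).
Steps 6,7: A(y = y * -1) vs B(y = y + 1). RACE on y (W-W).
First conflict at steps 1,2.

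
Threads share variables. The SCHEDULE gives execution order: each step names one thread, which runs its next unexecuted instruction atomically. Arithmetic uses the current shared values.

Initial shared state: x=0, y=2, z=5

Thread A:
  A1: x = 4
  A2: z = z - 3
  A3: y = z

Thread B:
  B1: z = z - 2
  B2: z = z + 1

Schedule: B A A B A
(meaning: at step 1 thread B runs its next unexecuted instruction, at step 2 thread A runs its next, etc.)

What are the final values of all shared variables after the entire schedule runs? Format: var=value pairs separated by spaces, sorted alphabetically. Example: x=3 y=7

Answer: x=4 y=1 z=1

Derivation:
Step 1: thread B executes B1 (z = z - 2). Shared: x=0 y=2 z=3. PCs: A@0 B@1
Step 2: thread A executes A1 (x = 4). Shared: x=4 y=2 z=3. PCs: A@1 B@1
Step 3: thread A executes A2 (z = z - 3). Shared: x=4 y=2 z=0. PCs: A@2 B@1
Step 4: thread B executes B2 (z = z + 1). Shared: x=4 y=2 z=1. PCs: A@2 B@2
Step 5: thread A executes A3 (y = z). Shared: x=4 y=1 z=1. PCs: A@3 B@2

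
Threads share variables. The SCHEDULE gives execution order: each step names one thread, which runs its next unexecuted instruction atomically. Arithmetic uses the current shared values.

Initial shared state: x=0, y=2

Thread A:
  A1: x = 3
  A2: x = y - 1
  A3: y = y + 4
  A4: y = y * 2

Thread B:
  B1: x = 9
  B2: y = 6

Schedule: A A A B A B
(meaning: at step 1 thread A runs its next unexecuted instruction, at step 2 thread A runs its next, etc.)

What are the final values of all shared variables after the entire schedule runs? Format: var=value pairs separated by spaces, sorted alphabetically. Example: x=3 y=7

Step 1: thread A executes A1 (x = 3). Shared: x=3 y=2. PCs: A@1 B@0
Step 2: thread A executes A2 (x = y - 1). Shared: x=1 y=2. PCs: A@2 B@0
Step 3: thread A executes A3 (y = y + 4). Shared: x=1 y=6. PCs: A@3 B@0
Step 4: thread B executes B1 (x = 9). Shared: x=9 y=6. PCs: A@3 B@1
Step 5: thread A executes A4 (y = y * 2). Shared: x=9 y=12. PCs: A@4 B@1
Step 6: thread B executes B2 (y = 6). Shared: x=9 y=6. PCs: A@4 B@2

Answer: x=9 y=6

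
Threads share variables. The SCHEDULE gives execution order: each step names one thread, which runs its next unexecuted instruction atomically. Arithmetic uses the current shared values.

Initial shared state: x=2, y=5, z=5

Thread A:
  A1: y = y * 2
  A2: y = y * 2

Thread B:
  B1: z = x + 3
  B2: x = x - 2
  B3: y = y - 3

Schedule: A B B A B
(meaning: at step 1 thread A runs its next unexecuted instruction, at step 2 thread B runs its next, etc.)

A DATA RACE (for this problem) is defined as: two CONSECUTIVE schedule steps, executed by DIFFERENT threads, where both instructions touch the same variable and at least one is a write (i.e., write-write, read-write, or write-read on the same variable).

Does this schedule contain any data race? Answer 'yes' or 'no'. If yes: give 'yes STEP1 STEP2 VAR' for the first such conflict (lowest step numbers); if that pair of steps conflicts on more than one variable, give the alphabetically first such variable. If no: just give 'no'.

Steps 1,2: A(r=y,w=y) vs B(r=x,w=z). No conflict.
Steps 2,3: same thread (B). No race.
Steps 3,4: B(r=x,w=x) vs A(r=y,w=y). No conflict.
Steps 4,5: A(y = y * 2) vs B(y = y - 3). RACE on y (W-W).
First conflict at steps 4,5.

Answer: yes 4 5 y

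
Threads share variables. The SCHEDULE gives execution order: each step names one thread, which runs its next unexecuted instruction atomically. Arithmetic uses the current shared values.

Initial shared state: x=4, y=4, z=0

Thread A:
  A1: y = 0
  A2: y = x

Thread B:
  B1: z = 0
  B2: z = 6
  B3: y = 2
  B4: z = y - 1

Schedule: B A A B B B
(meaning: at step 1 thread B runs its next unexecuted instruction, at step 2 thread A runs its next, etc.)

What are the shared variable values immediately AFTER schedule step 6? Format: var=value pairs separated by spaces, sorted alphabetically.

Step 1: thread B executes B1 (z = 0). Shared: x=4 y=4 z=0. PCs: A@0 B@1
Step 2: thread A executes A1 (y = 0). Shared: x=4 y=0 z=0. PCs: A@1 B@1
Step 3: thread A executes A2 (y = x). Shared: x=4 y=4 z=0. PCs: A@2 B@1
Step 4: thread B executes B2 (z = 6). Shared: x=4 y=4 z=6. PCs: A@2 B@2
Step 5: thread B executes B3 (y = 2). Shared: x=4 y=2 z=6. PCs: A@2 B@3
Step 6: thread B executes B4 (z = y - 1). Shared: x=4 y=2 z=1. PCs: A@2 B@4

Answer: x=4 y=2 z=1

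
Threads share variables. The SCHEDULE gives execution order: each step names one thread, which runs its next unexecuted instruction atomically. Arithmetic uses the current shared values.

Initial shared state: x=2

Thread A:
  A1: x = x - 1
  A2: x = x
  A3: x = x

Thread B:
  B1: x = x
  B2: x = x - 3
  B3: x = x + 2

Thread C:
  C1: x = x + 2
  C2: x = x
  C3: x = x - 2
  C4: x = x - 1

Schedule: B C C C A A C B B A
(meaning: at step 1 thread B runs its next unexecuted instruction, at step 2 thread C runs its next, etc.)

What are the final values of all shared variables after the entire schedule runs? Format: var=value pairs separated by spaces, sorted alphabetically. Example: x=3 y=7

Step 1: thread B executes B1 (x = x). Shared: x=2. PCs: A@0 B@1 C@0
Step 2: thread C executes C1 (x = x + 2). Shared: x=4. PCs: A@0 B@1 C@1
Step 3: thread C executes C2 (x = x). Shared: x=4. PCs: A@0 B@1 C@2
Step 4: thread C executes C3 (x = x - 2). Shared: x=2. PCs: A@0 B@1 C@3
Step 5: thread A executes A1 (x = x - 1). Shared: x=1. PCs: A@1 B@1 C@3
Step 6: thread A executes A2 (x = x). Shared: x=1. PCs: A@2 B@1 C@3
Step 7: thread C executes C4 (x = x - 1). Shared: x=0. PCs: A@2 B@1 C@4
Step 8: thread B executes B2 (x = x - 3). Shared: x=-3. PCs: A@2 B@2 C@4
Step 9: thread B executes B3 (x = x + 2). Shared: x=-1. PCs: A@2 B@3 C@4
Step 10: thread A executes A3 (x = x). Shared: x=-1. PCs: A@3 B@3 C@4

Answer: x=-1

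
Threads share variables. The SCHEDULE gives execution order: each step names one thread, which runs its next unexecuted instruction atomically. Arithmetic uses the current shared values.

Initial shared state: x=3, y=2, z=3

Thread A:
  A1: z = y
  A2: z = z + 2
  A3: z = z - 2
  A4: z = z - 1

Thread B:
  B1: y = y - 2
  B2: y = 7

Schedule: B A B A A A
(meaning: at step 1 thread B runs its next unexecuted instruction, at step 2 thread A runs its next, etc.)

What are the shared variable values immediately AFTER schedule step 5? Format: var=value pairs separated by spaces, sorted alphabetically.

Step 1: thread B executes B1 (y = y - 2). Shared: x=3 y=0 z=3. PCs: A@0 B@1
Step 2: thread A executes A1 (z = y). Shared: x=3 y=0 z=0. PCs: A@1 B@1
Step 3: thread B executes B2 (y = 7). Shared: x=3 y=7 z=0. PCs: A@1 B@2
Step 4: thread A executes A2 (z = z + 2). Shared: x=3 y=7 z=2. PCs: A@2 B@2
Step 5: thread A executes A3 (z = z - 2). Shared: x=3 y=7 z=0. PCs: A@3 B@2

Answer: x=3 y=7 z=0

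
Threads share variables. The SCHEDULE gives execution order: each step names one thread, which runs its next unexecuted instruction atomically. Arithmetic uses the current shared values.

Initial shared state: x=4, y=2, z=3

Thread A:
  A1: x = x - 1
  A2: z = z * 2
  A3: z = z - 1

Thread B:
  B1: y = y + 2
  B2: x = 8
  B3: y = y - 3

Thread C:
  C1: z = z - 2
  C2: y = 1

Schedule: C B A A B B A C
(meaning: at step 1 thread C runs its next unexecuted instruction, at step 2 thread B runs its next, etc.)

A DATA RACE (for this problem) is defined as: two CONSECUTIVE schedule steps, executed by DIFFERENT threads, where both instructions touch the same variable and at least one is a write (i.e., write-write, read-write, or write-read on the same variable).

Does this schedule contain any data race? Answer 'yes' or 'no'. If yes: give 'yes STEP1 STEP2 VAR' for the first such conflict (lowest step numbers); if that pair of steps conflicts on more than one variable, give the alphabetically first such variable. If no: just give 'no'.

Steps 1,2: C(r=z,w=z) vs B(r=y,w=y). No conflict.
Steps 2,3: B(r=y,w=y) vs A(r=x,w=x). No conflict.
Steps 3,4: same thread (A). No race.
Steps 4,5: A(r=z,w=z) vs B(r=-,w=x). No conflict.
Steps 5,6: same thread (B). No race.
Steps 6,7: B(r=y,w=y) vs A(r=z,w=z). No conflict.
Steps 7,8: A(r=z,w=z) vs C(r=-,w=y). No conflict.

Answer: no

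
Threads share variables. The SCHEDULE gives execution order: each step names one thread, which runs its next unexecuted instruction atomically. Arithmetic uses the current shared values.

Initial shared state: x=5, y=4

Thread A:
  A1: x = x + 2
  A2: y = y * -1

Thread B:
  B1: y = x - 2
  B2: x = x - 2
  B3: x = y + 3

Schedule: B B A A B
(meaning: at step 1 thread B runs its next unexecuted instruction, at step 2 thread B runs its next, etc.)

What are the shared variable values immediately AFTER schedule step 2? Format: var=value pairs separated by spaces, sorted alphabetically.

Step 1: thread B executes B1 (y = x - 2). Shared: x=5 y=3. PCs: A@0 B@1
Step 2: thread B executes B2 (x = x - 2). Shared: x=3 y=3. PCs: A@0 B@2

Answer: x=3 y=3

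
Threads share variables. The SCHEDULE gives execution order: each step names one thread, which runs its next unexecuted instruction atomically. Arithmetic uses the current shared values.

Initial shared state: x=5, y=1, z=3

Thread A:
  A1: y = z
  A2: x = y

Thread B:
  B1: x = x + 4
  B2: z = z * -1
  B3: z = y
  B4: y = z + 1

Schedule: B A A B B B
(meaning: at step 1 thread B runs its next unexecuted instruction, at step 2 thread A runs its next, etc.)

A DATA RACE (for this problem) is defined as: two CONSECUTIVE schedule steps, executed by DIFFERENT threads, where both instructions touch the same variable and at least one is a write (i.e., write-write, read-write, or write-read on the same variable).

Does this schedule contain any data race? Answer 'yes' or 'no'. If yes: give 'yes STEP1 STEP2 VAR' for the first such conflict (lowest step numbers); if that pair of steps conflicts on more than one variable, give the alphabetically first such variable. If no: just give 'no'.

Steps 1,2: B(r=x,w=x) vs A(r=z,w=y). No conflict.
Steps 2,3: same thread (A). No race.
Steps 3,4: A(r=y,w=x) vs B(r=z,w=z). No conflict.
Steps 4,5: same thread (B). No race.
Steps 5,6: same thread (B). No race.

Answer: no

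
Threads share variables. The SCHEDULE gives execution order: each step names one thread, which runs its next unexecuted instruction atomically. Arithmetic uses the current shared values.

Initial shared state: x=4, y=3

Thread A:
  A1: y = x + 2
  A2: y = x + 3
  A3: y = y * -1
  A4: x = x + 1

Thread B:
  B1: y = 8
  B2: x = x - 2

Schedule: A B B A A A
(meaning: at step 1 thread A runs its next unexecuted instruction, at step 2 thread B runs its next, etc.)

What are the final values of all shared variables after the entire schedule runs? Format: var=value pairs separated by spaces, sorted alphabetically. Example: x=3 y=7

Answer: x=3 y=-5

Derivation:
Step 1: thread A executes A1 (y = x + 2). Shared: x=4 y=6. PCs: A@1 B@0
Step 2: thread B executes B1 (y = 8). Shared: x=4 y=8. PCs: A@1 B@1
Step 3: thread B executes B2 (x = x - 2). Shared: x=2 y=8. PCs: A@1 B@2
Step 4: thread A executes A2 (y = x + 3). Shared: x=2 y=5. PCs: A@2 B@2
Step 5: thread A executes A3 (y = y * -1). Shared: x=2 y=-5. PCs: A@3 B@2
Step 6: thread A executes A4 (x = x + 1). Shared: x=3 y=-5. PCs: A@4 B@2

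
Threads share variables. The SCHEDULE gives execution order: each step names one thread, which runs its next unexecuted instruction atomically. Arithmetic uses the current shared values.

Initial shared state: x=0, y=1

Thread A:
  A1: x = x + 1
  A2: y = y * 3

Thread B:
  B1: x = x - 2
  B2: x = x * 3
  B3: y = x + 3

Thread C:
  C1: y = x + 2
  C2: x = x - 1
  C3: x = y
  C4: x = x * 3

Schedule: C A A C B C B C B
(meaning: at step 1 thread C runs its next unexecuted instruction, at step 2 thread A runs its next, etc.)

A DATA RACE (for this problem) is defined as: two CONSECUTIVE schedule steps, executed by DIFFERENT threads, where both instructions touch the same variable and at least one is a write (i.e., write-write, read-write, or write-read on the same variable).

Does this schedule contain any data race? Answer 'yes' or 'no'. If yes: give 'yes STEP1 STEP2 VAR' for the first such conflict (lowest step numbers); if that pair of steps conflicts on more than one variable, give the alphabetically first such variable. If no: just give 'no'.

Steps 1,2: C(y = x + 2) vs A(x = x + 1). RACE on x (R-W).
Steps 2,3: same thread (A). No race.
Steps 3,4: A(r=y,w=y) vs C(r=x,w=x). No conflict.
Steps 4,5: C(x = x - 1) vs B(x = x - 2). RACE on x (W-W).
Steps 5,6: B(x = x - 2) vs C(x = y). RACE on x (W-W).
Steps 6,7: C(x = y) vs B(x = x * 3). RACE on x (W-W).
Steps 7,8: B(x = x * 3) vs C(x = x * 3). RACE on x (W-W).
Steps 8,9: C(x = x * 3) vs B(y = x + 3). RACE on x (W-R).
First conflict at steps 1,2.

Answer: yes 1 2 x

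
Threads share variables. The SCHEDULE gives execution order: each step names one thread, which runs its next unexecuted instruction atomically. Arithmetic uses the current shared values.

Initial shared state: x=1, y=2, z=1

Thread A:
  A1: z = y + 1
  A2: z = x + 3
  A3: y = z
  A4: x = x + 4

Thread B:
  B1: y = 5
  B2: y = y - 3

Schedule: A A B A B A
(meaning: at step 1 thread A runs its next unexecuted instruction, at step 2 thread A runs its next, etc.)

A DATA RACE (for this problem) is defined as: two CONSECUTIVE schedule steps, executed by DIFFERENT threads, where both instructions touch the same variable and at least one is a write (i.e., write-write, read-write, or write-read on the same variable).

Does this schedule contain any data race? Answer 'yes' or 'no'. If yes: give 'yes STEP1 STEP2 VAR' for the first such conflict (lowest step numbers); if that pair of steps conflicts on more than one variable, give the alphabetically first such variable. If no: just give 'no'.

Answer: yes 3 4 y

Derivation:
Steps 1,2: same thread (A). No race.
Steps 2,3: A(r=x,w=z) vs B(r=-,w=y). No conflict.
Steps 3,4: B(y = 5) vs A(y = z). RACE on y (W-W).
Steps 4,5: A(y = z) vs B(y = y - 3). RACE on y (W-W).
Steps 5,6: B(r=y,w=y) vs A(r=x,w=x). No conflict.
First conflict at steps 3,4.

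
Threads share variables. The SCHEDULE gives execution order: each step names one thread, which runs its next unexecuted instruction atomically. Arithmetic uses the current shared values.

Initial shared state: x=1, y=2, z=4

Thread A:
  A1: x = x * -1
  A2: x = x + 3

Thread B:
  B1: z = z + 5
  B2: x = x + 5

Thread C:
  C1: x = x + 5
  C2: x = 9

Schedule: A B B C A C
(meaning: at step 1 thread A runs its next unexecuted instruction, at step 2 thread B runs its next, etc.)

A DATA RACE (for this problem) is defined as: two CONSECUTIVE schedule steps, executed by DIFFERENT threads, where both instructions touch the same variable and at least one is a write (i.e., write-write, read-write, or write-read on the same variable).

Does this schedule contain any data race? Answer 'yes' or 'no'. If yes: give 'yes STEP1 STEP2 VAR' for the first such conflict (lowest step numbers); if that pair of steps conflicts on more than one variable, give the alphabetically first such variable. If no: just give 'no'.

Steps 1,2: A(r=x,w=x) vs B(r=z,w=z). No conflict.
Steps 2,3: same thread (B). No race.
Steps 3,4: B(x = x + 5) vs C(x = x + 5). RACE on x (W-W).
Steps 4,5: C(x = x + 5) vs A(x = x + 3). RACE on x (W-W).
Steps 5,6: A(x = x + 3) vs C(x = 9). RACE on x (W-W).
First conflict at steps 3,4.

Answer: yes 3 4 x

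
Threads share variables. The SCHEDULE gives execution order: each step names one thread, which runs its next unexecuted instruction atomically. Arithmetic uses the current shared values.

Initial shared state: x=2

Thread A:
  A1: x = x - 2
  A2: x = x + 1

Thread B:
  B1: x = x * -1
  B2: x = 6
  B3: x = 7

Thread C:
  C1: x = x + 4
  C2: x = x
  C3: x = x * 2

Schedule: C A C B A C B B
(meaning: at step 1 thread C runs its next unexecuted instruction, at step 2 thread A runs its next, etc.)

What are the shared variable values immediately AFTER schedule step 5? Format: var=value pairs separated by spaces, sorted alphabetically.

Answer: x=-3

Derivation:
Step 1: thread C executes C1 (x = x + 4). Shared: x=6. PCs: A@0 B@0 C@1
Step 2: thread A executes A1 (x = x - 2). Shared: x=4. PCs: A@1 B@0 C@1
Step 3: thread C executes C2 (x = x). Shared: x=4. PCs: A@1 B@0 C@2
Step 4: thread B executes B1 (x = x * -1). Shared: x=-4. PCs: A@1 B@1 C@2
Step 5: thread A executes A2 (x = x + 1). Shared: x=-3. PCs: A@2 B@1 C@2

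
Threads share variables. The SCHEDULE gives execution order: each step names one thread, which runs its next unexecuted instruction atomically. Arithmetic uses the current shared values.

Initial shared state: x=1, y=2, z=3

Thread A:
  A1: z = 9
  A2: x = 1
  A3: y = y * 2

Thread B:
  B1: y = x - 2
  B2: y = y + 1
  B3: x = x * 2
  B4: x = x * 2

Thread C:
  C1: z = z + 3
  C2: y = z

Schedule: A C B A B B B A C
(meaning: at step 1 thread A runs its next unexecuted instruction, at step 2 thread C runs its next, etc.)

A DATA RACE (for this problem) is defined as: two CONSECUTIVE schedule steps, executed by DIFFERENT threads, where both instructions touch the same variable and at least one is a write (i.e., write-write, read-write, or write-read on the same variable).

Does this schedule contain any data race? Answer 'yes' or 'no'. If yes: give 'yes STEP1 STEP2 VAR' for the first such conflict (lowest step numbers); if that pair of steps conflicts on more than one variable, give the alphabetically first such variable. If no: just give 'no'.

Steps 1,2: A(z = 9) vs C(z = z + 3). RACE on z (W-W).
Steps 2,3: C(r=z,w=z) vs B(r=x,w=y). No conflict.
Steps 3,4: B(y = x - 2) vs A(x = 1). RACE on x (R-W).
Steps 4,5: A(r=-,w=x) vs B(r=y,w=y). No conflict.
Steps 5,6: same thread (B). No race.
Steps 6,7: same thread (B). No race.
Steps 7,8: B(r=x,w=x) vs A(r=y,w=y). No conflict.
Steps 8,9: A(y = y * 2) vs C(y = z). RACE on y (W-W).
First conflict at steps 1,2.

Answer: yes 1 2 z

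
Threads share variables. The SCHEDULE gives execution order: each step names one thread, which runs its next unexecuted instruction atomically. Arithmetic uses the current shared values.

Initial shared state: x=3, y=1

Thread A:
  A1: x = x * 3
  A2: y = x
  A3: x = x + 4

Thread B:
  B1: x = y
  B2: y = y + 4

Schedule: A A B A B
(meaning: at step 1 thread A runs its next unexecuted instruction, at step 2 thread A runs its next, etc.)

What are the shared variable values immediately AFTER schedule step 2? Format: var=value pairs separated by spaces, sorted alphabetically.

Step 1: thread A executes A1 (x = x * 3). Shared: x=9 y=1. PCs: A@1 B@0
Step 2: thread A executes A2 (y = x). Shared: x=9 y=9. PCs: A@2 B@0

Answer: x=9 y=9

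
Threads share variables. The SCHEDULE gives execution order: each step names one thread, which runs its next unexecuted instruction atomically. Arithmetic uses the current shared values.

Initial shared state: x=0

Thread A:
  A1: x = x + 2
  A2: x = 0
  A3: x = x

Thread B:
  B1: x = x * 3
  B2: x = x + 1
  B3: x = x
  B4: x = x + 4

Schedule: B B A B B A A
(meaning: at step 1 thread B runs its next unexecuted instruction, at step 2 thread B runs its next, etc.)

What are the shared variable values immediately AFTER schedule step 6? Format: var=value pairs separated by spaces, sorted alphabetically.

Answer: x=0

Derivation:
Step 1: thread B executes B1 (x = x * 3). Shared: x=0. PCs: A@0 B@1
Step 2: thread B executes B2 (x = x + 1). Shared: x=1. PCs: A@0 B@2
Step 3: thread A executes A1 (x = x + 2). Shared: x=3. PCs: A@1 B@2
Step 4: thread B executes B3 (x = x). Shared: x=3. PCs: A@1 B@3
Step 5: thread B executes B4 (x = x + 4). Shared: x=7. PCs: A@1 B@4
Step 6: thread A executes A2 (x = 0). Shared: x=0. PCs: A@2 B@4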